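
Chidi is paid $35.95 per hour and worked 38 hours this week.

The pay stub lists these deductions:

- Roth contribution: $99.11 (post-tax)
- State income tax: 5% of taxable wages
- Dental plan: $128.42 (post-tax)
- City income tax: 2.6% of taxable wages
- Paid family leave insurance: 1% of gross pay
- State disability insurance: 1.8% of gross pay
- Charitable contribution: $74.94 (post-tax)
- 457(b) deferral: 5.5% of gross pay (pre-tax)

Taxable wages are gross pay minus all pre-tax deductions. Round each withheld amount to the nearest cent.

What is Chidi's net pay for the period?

$852.13

Gross pay: 38 × $35.95 = $1,366.10
457(b) deferral: $1,366.10 × 0.055 = $75.14
Taxable wages = $1,366.10 − $75.14 = $1,290.96
State income tax: $1,290.96 × 0.05 = $64.55
City income tax: $1,290.96 × 0.026 = $33.56
State disability insurance: $1,366.10 × 0.018 = $24.59
Paid family leave insurance: $1,366.10 × 0.01 = $13.66
Roth contribution: $99.11
Charitable contribution: $74.94
Dental plan: $128.42
Total deductions = $75.14 + $64.55 + $33.56 + $24.59 + $13.66 + $99.11 + $74.94 + $128.42 = $513.97
Net pay = $1,366.10 − $513.97 = $852.13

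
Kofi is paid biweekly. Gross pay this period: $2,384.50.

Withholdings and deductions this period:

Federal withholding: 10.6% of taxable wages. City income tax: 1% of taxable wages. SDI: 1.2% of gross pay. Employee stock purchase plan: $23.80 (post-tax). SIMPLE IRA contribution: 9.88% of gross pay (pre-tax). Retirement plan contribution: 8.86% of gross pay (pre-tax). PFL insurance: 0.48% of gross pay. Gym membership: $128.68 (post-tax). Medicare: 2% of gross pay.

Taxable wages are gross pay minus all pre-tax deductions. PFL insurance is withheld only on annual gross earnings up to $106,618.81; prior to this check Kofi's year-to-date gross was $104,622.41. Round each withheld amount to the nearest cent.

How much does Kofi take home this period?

$1,474.51

SIMPLE IRA contribution: $2,384.50 × 0.0988 = $235.59
Retirement plan contribution: $2,384.50 × 0.0886 = $211.27
Pre-tax total = $235.59 + $211.27 = $446.86
Taxable wages = $2,384.50 − $446.86 = $1,937.64
Federal withholding: $1,937.64 × 0.106 = $205.39
City income tax: $1,937.64 × 0.01 = $19.38
SDI: $2,384.50 × 0.012 = $28.61
PFL insurance: only $106,618.81 − $104,622.41 = $1,996.40 of this check is subject → $1,996.40 × 0.0048 = $9.58
Medicare: $2,384.50 × 0.02 = $47.69
Employee stock purchase plan: $23.80
Gym membership: $128.68
Total deductions = $235.59 + $211.27 + $205.39 + $19.38 + $28.61 + $9.58 + $47.69 + $23.80 + $128.68 = $909.99
Net pay = $2,384.50 − $909.99 = $1,474.51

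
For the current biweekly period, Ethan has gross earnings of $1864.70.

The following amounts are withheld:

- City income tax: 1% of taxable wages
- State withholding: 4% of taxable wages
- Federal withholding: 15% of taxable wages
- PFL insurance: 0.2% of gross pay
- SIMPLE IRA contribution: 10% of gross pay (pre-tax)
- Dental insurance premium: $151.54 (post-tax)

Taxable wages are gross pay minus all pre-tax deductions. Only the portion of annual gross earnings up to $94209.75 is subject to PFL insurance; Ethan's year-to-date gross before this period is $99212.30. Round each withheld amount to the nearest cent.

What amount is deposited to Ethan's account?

SIMPLE IRA contribution: $1864.70 × 0.1 = $186.47
Taxable wages = $1864.70 − $186.47 = $1678.23
Federal withholding: $1678.23 × 0.15 = $251.73
City income tax: $1678.23 × 0.01 = $16.78
State withholding: $1678.23 × 0.04 = $67.13
PFL insurance: annual cap $94209.75 already reached (YTD $99212.30), so $0.00
Dental insurance premium: $151.54
Total deductions = $186.47 + $251.73 + $16.78 + $67.13 + $0.00 + $151.54 = $673.65
Net pay = $1864.70 − $673.65 = $1191.05

$1191.05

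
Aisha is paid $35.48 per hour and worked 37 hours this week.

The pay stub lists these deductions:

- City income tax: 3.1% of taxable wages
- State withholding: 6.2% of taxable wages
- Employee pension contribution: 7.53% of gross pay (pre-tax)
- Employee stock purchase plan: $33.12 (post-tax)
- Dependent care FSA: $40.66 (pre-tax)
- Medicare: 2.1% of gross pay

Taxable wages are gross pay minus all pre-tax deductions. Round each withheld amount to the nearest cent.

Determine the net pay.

$1,003.45

Gross pay: 37 × $35.48 = $1,312.76
Dependent care FSA: $40.66
Employee pension contribution: $1,312.76 × 0.0753 = $98.85
Pre-tax total = $40.66 + $98.85 = $139.51
Taxable wages = $1,312.76 − $139.51 = $1,173.25
State withholding: $1,173.25 × 0.062 = $72.74
City income tax: $1,173.25 × 0.031 = $36.37
Medicare: $1,312.76 × 0.021 = $27.57
Employee stock purchase plan: $33.12
Total deductions = $40.66 + $98.85 + $72.74 + $36.37 + $27.57 + $33.12 = $309.31
Net pay = $1,312.76 − $309.31 = $1,003.45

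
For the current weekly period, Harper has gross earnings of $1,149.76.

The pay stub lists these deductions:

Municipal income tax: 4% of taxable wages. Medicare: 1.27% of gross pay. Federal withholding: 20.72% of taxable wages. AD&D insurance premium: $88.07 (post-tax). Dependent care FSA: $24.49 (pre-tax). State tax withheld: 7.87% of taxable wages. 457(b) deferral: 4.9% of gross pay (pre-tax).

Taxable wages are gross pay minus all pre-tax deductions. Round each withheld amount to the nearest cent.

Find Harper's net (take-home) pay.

$617.90

Dependent care FSA: $24.49
457(b) deferral: $1,149.76 × 0.049 = $56.34
Pre-tax total = $24.49 + $56.34 = $80.83
Taxable wages = $1,149.76 − $80.83 = $1,068.93
Federal withholding: $1,068.93 × 0.2072 = $221.48
State tax withheld: $1,068.93 × 0.0787 = $84.12
Municipal income tax: $1,068.93 × 0.04 = $42.76
Medicare: $1,149.76 × 0.0127 = $14.60
AD&D insurance premium: $88.07
Total deductions = $24.49 + $56.34 + $221.48 + $84.12 + $42.76 + $14.60 + $88.07 = $531.86
Net pay = $1,149.76 − $531.86 = $617.90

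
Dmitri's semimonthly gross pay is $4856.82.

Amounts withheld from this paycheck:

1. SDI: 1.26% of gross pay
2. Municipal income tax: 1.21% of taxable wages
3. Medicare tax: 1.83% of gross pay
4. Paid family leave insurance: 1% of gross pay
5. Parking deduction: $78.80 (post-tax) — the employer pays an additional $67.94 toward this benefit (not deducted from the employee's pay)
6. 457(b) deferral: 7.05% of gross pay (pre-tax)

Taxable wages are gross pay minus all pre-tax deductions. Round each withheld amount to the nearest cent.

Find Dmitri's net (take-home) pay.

$4182.34

457(b) deferral: $4856.82 × 0.0705 = $342.41
Taxable wages = $4856.82 − $342.41 = $4514.41
Municipal income tax: $4514.41 × 0.0121 = $54.62
Medicare tax: $4856.82 × 0.0183 = $88.88
Paid family leave insurance: $4856.82 × 0.01 = $48.57
SDI: $4856.82 × 0.0126 = $61.20
Parking deduction: $78.80
(Employer's $67.94 toward parking deduction is not withheld from the employee.)
Total deductions = $342.41 + $54.62 + $88.88 + $48.57 + $61.20 + $78.80 = $674.48
Net pay = $4856.82 − $674.48 = $4182.34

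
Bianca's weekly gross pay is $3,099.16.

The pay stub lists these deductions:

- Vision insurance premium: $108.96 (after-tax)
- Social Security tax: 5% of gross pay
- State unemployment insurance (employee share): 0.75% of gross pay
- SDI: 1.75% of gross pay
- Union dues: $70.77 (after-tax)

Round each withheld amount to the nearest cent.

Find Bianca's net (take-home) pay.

$2,686.99

Social Security tax: $3,099.16 × 0.05 = $154.96
SDI: $3,099.16 × 0.0175 = $54.24
State unemployment insurance (employee share): $3,099.16 × 0.0075 = $23.24
Union dues: $70.77
Vision insurance premium: $108.96
Total deductions = $154.96 + $54.24 + $23.24 + $70.77 + $108.96 = $412.17
Net pay = $3,099.16 − $412.17 = $2,686.99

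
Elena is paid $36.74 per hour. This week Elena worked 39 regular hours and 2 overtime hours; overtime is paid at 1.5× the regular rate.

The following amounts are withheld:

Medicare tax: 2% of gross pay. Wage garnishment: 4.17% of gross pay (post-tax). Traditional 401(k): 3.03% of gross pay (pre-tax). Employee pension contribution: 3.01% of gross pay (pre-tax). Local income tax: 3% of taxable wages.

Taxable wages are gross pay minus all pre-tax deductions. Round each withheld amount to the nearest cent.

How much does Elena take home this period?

Regular pay: 39 × $36.74 = $1,432.86
Overtime pay: 2 × $36.74 × 1.5 = $110.22
Gross pay = $1,432.86 + $110.22 = $1,543.08
Employee pension contribution: $1,543.08 × 0.0301 = $46.45
Traditional 401(k): $1,543.08 × 0.0303 = $46.76
Pre-tax total = $46.45 + $46.76 = $93.21
Taxable wages = $1,543.08 − $93.21 = $1,449.87
Local income tax: $1,449.87 × 0.03 = $43.50
Medicare tax: $1,543.08 × 0.02 = $30.86
Wage garnishment: $1,543.08 × 0.0417 = $64.35
Total deductions = $46.45 + $46.76 + $43.50 + $30.86 + $64.35 = $231.92
Net pay = $1,543.08 − $231.92 = $1,311.16

$1,311.16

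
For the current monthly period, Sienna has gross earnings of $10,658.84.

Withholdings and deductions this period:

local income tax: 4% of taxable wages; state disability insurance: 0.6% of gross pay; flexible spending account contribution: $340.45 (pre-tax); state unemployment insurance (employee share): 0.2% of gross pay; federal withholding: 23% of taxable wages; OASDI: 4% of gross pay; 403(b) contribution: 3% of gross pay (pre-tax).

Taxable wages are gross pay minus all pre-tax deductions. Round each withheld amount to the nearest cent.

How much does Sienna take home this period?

$6,787.38

Flexible spending account contribution: $340.45
403(b) contribution: $10,658.84 × 0.03 = $319.77
Pre-tax total = $340.45 + $319.77 = $660.22
Taxable wages = $10,658.84 − $660.22 = $9,998.62
Local income tax: $9,998.62 × 0.04 = $399.94
Federal withholding: $9,998.62 × 0.23 = $2,299.68
OASDI: $10,658.84 × 0.04 = $426.35
State disability insurance: $10,658.84 × 0.006 = $63.95
State unemployment insurance (employee share): $10,658.84 × 0.002 = $21.32
Total deductions = $340.45 + $319.77 + $399.94 + $2,299.68 + $426.35 + $63.95 + $21.32 = $3,871.46
Net pay = $10,658.84 − $3,871.46 = $6,787.38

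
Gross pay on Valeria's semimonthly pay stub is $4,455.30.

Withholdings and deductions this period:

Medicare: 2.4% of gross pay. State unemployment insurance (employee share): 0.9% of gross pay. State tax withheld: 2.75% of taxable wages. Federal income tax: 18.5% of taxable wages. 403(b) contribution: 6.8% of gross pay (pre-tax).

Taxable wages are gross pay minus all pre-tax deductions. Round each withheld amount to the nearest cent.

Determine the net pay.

403(b) contribution: $4,455.30 × 0.068 = $302.96
Taxable wages = $4,455.30 − $302.96 = $4,152.34
State tax withheld: $4,152.34 × 0.0275 = $114.19
Federal income tax: $4,152.34 × 0.185 = $768.18
State unemployment insurance (employee share): $4,455.30 × 0.009 = $40.10
Medicare: $4,455.30 × 0.024 = $106.93
Total deductions = $302.96 + $114.19 + $768.18 + $40.10 + $106.93 = $1,332.36
Net pay = $4,455.30 − $1,332.36 = $3,122.94

$3,122.94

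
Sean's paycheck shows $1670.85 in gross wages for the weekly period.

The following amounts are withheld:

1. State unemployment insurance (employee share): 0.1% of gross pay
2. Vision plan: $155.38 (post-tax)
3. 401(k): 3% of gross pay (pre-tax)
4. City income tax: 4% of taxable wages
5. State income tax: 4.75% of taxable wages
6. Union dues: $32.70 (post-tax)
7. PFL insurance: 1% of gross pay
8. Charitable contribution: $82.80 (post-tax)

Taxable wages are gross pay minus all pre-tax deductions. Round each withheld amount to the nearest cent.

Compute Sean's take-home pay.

401(k): $1670.85 × 0.03 = $50.13
Taxable wages = $1670.85 − $50.13 = $1620.72
State income tax: $1620.72 × 0.0475 = $76.98
City income tax: $1620.72 × 0.04 = $64.83
PFL insurance: $1670.85 × 0.01 = $16.71
State unemployment insurance (employee share): $1670.85 × 0.001 = $1.67
Charitable contribution: $82.80
Vision plan: $155.38
Union dues: $32.70
Total deductions = $50.13 + $76.98 + $64.83 + $16.71 + $1.67 + $82.80 + $155.38 + $32.70 = $481.20
Net pay = $1670.85 − $481.20 = $1189.65

$1189.65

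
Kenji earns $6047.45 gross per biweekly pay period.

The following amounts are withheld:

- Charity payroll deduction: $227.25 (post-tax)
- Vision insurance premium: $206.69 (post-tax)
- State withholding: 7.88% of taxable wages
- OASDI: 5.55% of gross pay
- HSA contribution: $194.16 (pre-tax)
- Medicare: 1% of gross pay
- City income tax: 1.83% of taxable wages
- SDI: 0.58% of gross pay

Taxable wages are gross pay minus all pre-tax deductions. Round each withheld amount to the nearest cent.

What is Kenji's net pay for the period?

$4419.81

HSA contribution: $194.16
Taxable wages = $6047.45 − $194.16 = $5853.29
City income tax: $5853.29 × 0.0183 = $107.12
State withholding: $5853.29 × 0.0788 = $461.24
Medicare: $6047.45 × 0.01 = $60.47
OASDI: $6047.45 × 0.0555 = $335.63
SDI: $6047.45 × 0.0058 = $35.08
Charity payroll deduction: $227.25
Vision insurance premium: $206.69
Total deductions = $194.16 + $107.12 + $461.24 + $60.47 + $335.63 + $35.08 + $227.25 + $206.69 = $1627.64
Net pay = $6047.45 − $1627.64 = $4419.81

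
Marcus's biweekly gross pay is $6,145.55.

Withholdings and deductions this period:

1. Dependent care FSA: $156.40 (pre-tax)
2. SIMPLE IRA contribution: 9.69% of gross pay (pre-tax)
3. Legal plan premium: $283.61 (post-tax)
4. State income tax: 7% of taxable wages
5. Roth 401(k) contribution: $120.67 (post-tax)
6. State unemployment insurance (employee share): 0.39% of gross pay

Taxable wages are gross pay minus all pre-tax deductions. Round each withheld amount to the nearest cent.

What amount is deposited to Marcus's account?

$4,587.84

Dependent care FSA: $156.40
SIMPLE IRA contribution: $6,145.55 × 0.0969 = $595.50
Pre-tax total = $156.40 + $595.50 = $751.90
Taxable wages = $6,145.55 − $751.90 = $5,393.65
State income tax: $5,393.65 × 0.07 = $377.56
State unemployment insurance (employee share): $6,145.55 × 0.0039 = $23.97
Roth 401(k) contribution: $120.67
Legal plan premium: $283.61
Total deductions = $156.40 + $595.50 + $377.56 + $23.97 + $120.67 + $283.61 = $1,557.71
Net pay = $6,145.55 − $1,557.71 = $4,587.84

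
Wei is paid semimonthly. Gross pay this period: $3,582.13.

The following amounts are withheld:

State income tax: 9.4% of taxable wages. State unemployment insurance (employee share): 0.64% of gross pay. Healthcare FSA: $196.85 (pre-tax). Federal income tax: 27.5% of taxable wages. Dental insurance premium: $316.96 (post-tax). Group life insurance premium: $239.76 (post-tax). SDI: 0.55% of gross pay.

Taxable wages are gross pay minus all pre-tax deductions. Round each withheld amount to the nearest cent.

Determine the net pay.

Healthcare FSA: $196.85
Taxable wages = $3,582.13 − $196.85 = $3,385.28
Federal income tax: $3,385.28 × 0.275 = $930.95
State income tax: $3,385.28 × 0.094 = $318.22
State unemployment insurance (employee share): $3,582.13 × 0.0064 = $22.93
SDI: $3,582.13 × 0.0055 = $19.70
Group life insurance premium: $239.76
Dental insurance premium: $316.96
Total deductions = $196.85 + $930.95 + $318.22 + $22.93 + $19.70 + $239.76 + $316.96 = $2,045.37
Net pay = $3,582.13 − $2,045.37 = $1,536.76

$1,536.76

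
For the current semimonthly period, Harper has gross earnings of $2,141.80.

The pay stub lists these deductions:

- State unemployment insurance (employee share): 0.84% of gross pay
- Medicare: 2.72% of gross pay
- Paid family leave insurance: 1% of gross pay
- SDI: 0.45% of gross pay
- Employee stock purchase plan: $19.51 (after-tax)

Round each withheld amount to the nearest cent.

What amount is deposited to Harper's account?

$2,014.98

Paid family leave insurance: $2,141.80 × 0.01 = $21.42
SDI: $2,141.80 × 0.0045 = $9.64
State unemployment insurance (employee share): $2,141.80 × 0.0084 = $17.99
Medicare: $2,141.80 × 0.0272 = $58.26
Employee stock purchase plan: $19.51
Total deductions = $21.42 + $9.64 + $17.99 + $58.26 + $19.51 = $126.82
Net pay = $2,141.80 − $126.82 = $2,014.98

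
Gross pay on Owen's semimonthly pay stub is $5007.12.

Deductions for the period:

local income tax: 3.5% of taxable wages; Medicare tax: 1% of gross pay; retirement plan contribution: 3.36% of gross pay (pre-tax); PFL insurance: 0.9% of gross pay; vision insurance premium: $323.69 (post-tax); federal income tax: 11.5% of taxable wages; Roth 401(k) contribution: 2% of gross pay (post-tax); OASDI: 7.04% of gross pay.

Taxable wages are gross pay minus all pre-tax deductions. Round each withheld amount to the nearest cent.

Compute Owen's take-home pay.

$3241.59

Retirement plan contribution: $5007.12 × 0.0336 = $168.24
Taxable wages = $5007.12 − $168.24 = $4838.88
Federal income tax: $4838.88 × 0.115 = $556.47
Local income tax: $4838.88 × 0.035 = $169.36
Medicare tax: $5007.12 × 0.01 = $50.07
OASDI: $5007.12 × 0.0704 = $352.50
PFL insurance: $5007.12 × 0.009 = $45.06
Roth 401(k) contribution: $5007.12 × 0.02 = $100.14
Vision insurance premium: $323.69
Total deductions = $168.24 + $556.47 + $169.36 + $50.07 + $352.50 + $45.06 + $100.14 + $323.69 = $1765.53
Net pay = $5007.12 − $1765.53 = $3241.59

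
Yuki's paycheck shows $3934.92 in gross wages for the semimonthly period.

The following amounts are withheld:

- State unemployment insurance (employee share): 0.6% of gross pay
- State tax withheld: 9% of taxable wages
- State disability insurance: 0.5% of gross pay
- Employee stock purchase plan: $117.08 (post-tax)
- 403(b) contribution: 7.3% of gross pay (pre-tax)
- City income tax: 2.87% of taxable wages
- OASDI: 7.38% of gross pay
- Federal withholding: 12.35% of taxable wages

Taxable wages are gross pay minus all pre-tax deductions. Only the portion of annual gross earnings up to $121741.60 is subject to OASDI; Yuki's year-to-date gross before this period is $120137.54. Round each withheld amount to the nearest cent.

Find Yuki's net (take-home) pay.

$2485.46

403(b) contribution: $3934.92 × 0.073 = $287.25
Taxable wages = $3934.92 − $287.25 = $3647.67
State tax withheld: $3647.67 × 0.09 = $328.29
City income tax: $3647.67 × 0.0287 = $104.69
Federal withholding: $3647.67 × 0.1235 = $450.49
OASDI: only $121741.60 − $120137.54 = $1604.06 of this check is subject → $1604.06 × 0.0738 = $118.38
State unemployment insurance (employee share): $3934.92 × 0.006 = $23.61
State disability insurance: $3934.92 × 0.005 = $19.67
Employee stock purchase plan: $117.08
Total deductions = $287.25 + $328.29 + $104.69 + $450.49 + $118.38 + $23.61 + $19.67 + $117.08 = $1449.46
Net pay = $3934.92 − $1449.46 = $2485.46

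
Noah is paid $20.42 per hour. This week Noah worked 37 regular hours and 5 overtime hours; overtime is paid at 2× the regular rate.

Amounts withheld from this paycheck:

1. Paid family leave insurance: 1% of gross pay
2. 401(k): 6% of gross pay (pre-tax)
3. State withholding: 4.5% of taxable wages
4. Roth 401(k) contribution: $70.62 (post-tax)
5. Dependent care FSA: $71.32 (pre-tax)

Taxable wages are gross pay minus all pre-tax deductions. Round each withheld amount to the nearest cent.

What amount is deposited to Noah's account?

Regular pay: 37 × $20.42 = $755.54
Overtime pay: 5 × $20.42 × 2 = $204.20
Gross pay = $755.54 + $204.20 = $959.74
Dependent care FSA: $71.32
401(k): $959.74 × 0.06 = $57.58
Pre-tax total = $71.32 + $57.58 = $128.90
Taxable wages = $959.74 − $128.90 = $830.84
State withholding: $830.84 × 0.045 = $37.39
Paid family leave insurance: $959.74 × 0.01 = $9.60
Roth 401(k) contribution: $70.62
Total deductions = $71.32 + $57.58 + $37.39 + $9.60 + $70.62 = $246.51
Net pay = $959.74 − $246.51 = $713.23

$713.23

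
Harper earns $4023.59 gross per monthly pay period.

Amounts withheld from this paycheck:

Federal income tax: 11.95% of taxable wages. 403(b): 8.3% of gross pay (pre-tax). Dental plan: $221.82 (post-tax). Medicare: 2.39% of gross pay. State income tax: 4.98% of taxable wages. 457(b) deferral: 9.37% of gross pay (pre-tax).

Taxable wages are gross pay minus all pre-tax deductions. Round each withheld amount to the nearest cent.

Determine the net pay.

$2433.81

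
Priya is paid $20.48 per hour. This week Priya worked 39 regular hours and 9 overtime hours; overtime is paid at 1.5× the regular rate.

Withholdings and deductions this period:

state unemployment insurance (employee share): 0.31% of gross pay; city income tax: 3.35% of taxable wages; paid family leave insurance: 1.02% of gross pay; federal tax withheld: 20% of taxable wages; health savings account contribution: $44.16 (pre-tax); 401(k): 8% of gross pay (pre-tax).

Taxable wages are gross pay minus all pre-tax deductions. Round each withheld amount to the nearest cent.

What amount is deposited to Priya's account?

Regular pay: 39 × $20.48 = $798.72
Overtime pay: 9 × $20.48 × 1.5 = $276.48
Gross pay = $798.72 + $276.48 = $1,075.20
401(k): $1,075.20 × 0.08 = $86.02
Health savings account contribution: $44.16
Pre-tax total = $86.02 + $44.16 = $130.18
Taxable wages = $1,075.20 − $130.18 = $945.02
Federal tax withheld: $945.02 × 0.2 = $189.00
City income tax: $945.02 × 0.0335 = $31.66
Paid family leave insurance: $1,075.20 × 0.0102 = $10.97
State unemployment insurance (employee share): $1,075.20 × 0.0031 = $3.33
Total deductions = $86.02 + $44.16 + $189.00 + $31.66 + $10.97 + $3.33 = $365.14
Net pay = $1,075.20 − $365.14 = $710.06

$710.06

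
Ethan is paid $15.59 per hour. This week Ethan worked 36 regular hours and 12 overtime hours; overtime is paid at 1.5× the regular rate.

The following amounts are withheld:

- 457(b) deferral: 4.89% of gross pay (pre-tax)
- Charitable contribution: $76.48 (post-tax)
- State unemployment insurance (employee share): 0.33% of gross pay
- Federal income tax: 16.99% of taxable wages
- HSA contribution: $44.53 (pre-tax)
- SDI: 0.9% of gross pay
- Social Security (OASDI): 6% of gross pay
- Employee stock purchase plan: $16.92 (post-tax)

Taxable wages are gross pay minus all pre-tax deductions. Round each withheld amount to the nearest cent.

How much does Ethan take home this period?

$473.42

Regular pay: 36 × $15.59 = $561.24
Overtime pay: 12 × $15.59 × 1.5 = $280.62
Gross pay = $561.24 + $280.62 = $841.86
457(b) deferral: $841.86 × 0.0489 = $41.17
HSA contribution: $44.53
Pre-tax total = $41.17 + $44.53 = $85.70
Taxable wages = $841.86 − $85.70 = $756.16
Federal income tax: $756.16 × 0.1699 = $128.47
SDI: $841.86 × 0.009 = $7.58
State unemployment insurance (employee share): $841.86 × 0.0033 = $2.78
Social Security (OASDI): $841.86 × 0.06 = $50.51
Employee stock purchase plan: $16.92
Charitable contribution: $76.48
Total deductions = $41.17 + $44.53 + $128.47 + $7.58 + $2.78 + $50.51 + $16.92 + $76.48 = $368.44
Net pay = $841.86 − $368.44 = $473.42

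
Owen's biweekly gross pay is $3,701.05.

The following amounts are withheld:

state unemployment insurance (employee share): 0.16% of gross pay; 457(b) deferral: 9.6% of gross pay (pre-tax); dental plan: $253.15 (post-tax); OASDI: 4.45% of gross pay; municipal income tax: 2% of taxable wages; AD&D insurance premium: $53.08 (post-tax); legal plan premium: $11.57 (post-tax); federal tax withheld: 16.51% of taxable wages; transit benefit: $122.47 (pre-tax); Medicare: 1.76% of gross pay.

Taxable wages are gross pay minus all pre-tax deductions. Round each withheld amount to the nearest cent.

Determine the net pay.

Transit benefit: $122.47
457(b) deferral: $3,701.05 × 0.096 = $355.30
Pre-tax total = $122.47 + $355.30 = $477.77
Taxable wages = $3,701.05 − $477.77 = $3,223.28
Federal tax withheld: $3,223.28 × 0.1651 = $532.16
Municipal income tax: $3,223.28 × 0.02 = $64.47
Medicare: $3,701.05 × 0.0176 = $65.14
State unemployment insurance (employee share): $3,701.05 × 0.0016 = $5.92
OASDI: $3,701.05 × 0.0445 = $164.70
Legal plan premium: $11.57
Dental plan: $253.15
AD&D insurance premium: $53.08
Total deductions = $122.47 + $355.30 + $532.16 + $64.47 + $65.14 + $5.92 + $164.70 + $11.57 + $253.15 + $53.08 = $1,627.96
Net pay = $3,701.05 − $1,627.96 = $2,073.09

$2,073.09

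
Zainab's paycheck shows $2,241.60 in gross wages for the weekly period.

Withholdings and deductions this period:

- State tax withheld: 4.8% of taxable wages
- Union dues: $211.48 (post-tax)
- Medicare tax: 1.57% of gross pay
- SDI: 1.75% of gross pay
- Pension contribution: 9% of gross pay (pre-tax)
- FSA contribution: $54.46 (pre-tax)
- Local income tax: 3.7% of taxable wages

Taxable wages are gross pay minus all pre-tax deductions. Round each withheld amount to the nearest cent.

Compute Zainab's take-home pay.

Pension contribution: $2,241.60 × 0.09 = $201.74
FSA contribution: $54.46
Pre-tax total = $201.74 + $54.46 = $256.20
Taxable wages = $2,241.60 − $256.20 = $1,985.40
Local income tax: $1,985.40 × 0.037 = $73.46
State tax withheld: $1,985.40 × 0.048 = $95.30
Medicare tax: $2,241.60 × 0.0157 = $35.19
SDI: $2,241.60 × 0.0175 = $39.23
Union dues: $211.48
Total deductions = $201.74 + $54.46 + $73.46 + $95.30 + $35.19 + $39.23 + $211.48 = $710.86
Net pay = $2,241.60 − $710.86 = $1,530.74

$1,530.74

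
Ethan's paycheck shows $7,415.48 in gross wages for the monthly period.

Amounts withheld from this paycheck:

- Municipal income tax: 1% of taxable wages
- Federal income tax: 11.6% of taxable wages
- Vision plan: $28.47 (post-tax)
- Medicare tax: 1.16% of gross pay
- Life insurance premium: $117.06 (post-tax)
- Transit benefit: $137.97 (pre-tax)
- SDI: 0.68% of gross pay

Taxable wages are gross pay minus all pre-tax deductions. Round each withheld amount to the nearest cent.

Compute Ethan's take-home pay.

Transit benefit: $137.97
Taxable wages = $7,415.48 − $137.97 = $7,277.51
Federal income tax: $7,277.51 × 0.116 = $844.19
Municipal income tax: $7,277.51 × 0.01 = $72.78
SDI: $7,415.48 × 0.0068 = $50.43
Medicare tax: $7,415.48 × 0.0116 = $86.02
Vision plan: $28.47
Life insurance premium: $117.06
Total deductions = $137.97 + $844.19 + $72.78 + $50.43 + $86.02 + $28.47 + $117.06 = $1,336.92
Net pay = $7,415.48 − $1,336.92 = $6,078.56

$6,078.56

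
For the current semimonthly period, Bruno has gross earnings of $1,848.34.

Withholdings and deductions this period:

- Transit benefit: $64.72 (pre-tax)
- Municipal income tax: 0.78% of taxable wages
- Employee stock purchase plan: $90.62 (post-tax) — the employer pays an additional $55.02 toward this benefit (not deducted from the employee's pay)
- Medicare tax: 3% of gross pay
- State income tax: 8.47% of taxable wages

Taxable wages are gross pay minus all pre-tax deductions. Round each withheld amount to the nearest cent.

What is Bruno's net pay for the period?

Transit benefit: $64.72
Taxable wages = $1,848.34 − $64.72 = $1,783.62
Municipal income tax: $1,783.62 × 0.0078 = $13.91
State income tax: $1,783.62 × 0.0847 = $151.07
Medicare tax: $1,848.34 × 0.03 = $55.45
Employee stock purchase plan: $90.62
(Employer's $55.02 toward employee stock purchase plan is not withheld from the employee.)
Total deductions = $64.72 + $13.91 + $151.07 + $55.45 + $90.62 = $375.77
Net pay = $1,848.34 − $375.77 = $1,472.57

$1,472.57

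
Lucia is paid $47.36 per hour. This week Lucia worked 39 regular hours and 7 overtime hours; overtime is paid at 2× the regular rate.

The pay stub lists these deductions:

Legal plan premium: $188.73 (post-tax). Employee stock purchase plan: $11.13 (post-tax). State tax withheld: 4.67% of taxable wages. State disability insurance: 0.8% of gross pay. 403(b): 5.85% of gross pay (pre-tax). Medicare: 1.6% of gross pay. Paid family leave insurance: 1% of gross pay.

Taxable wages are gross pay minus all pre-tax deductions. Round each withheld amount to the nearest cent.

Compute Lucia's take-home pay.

Regular pay: 39 × $47.36 = $1847.04
Overtime pay: 7 × $47.36 × 2 = $663.04
Gross pay = $1847.04 + $663.04 = $2510.08
403(b): $2510.08 × 0.0585 = $146.84
Taxable wages = $2510.08 − $146.84 = $2363.24
State tax withheld: $2363.24 × 0.0467 = $110.36
State disability insurance: $2510.08 × 0.008 = $20.08
Paid family leave insurance: $2510.08 × 0.01 = $25.10
Medicare: $2510.08 × 0.016 = $40.16
Legal plan premium: $188.73
Employee stock purchase plan: $11.13
Total deductions = $146.84 + $110.36 + $20.08 + $25.10 + $40.16 + $188.73 + $11.13 = $542.40
Net pay = $2510.08 − $542.40 = $1967.68

$1967.68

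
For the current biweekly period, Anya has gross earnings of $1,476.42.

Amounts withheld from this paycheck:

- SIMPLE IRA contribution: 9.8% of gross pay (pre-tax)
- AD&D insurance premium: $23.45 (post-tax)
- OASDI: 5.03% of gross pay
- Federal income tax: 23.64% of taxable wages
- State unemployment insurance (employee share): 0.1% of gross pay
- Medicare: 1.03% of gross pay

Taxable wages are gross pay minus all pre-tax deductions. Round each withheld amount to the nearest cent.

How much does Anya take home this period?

$902.51

SIMPLE IRA contribution: $1,476.42 × 0.098 = $144.69
Taxable wages = $1,476.42 − $144.69 = $1,331.73
Federal income tax: $1,331.73 × 0.2364 = $314.82
Medicare: $1,476.42 × 0.0103 = $15.21
OASDI: $1,476.42 × 0.0503 = $74.26
State unemployment insurance (employee share): $1,476.42 × 0.001 = $1.48
AD&D insurance premium: $23.45
Total deductions = $144.69 + $314.82 + $15.21 + $74.26 + $1.48 + $23.45 = $573.91
Net pay = $1,476.42 − $573.91 = $902.51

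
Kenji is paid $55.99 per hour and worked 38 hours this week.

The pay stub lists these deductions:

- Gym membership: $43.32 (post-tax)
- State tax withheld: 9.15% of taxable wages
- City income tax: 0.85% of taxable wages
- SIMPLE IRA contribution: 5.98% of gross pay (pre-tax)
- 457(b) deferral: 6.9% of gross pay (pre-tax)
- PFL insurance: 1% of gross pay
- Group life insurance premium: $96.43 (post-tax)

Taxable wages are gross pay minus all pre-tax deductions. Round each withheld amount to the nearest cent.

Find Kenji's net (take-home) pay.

$1,507.19

Gross pay: 38 × $55.99 = $2,127.62
SIMPLE IRA contribution: $2,127.62 × 0.0598 = $127.23
457(b) deferral: $2,127.62 × 0.069 = $146.81
Pre-tax total = $127.23 + $146.81 = $274.04
Taxable wages = $2,127.62 − $274.04 = $1,853.58
State tax withheld: $1,853.58 × 0.0915 = $169.60
City income tax: $1,853.58 × 0.0085 = $15.76
PFL insurance: $2,127.62 × 0.01 = $21.28
Group life insurance premium: $96.43
Gym membership: $43.32
Total deductions = $127.23 + $146.81 + $169.60 + $15.76 + $21.28 + $96.43 + $43.32 = $620.43
Net pay = $2,127.62 − $620.43 = $1,507.19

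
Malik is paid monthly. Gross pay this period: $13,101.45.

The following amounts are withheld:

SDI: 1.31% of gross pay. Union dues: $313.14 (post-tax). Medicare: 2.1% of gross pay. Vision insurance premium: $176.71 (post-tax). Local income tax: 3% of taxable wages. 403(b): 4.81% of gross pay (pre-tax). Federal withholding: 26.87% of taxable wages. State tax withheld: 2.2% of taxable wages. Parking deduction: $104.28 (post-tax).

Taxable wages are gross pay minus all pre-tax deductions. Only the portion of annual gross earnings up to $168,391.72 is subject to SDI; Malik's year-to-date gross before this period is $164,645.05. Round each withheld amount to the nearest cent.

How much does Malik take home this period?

$7,553.39

403(b): $13,101.45 × 0.0481 = $630.18
Taxable wages = $13,101.45 − $630.18 = $12,471.27
Federal withholding: $12,471.27 × 0.2687 = $3,351.03
Local income tax: $12,471.27 × 0.03 = $374.14
State tax withheld: $12,471.27 × 0.022 = $274.37
Medicare: $13,101.45 × 0.021 = $275.13
SDI: only $168,391.72 − $164,645.05 = $3,746.67 of this check is subject → $3,746.67 × 0.0131 = $49.08
Vision insurance premium: $176.71
Parking deduction: $104.28
Union dues: $313.14
Total deductions = $630.18 + $3,351.03 + $374.14 + $274.37 + $275.13 + $49.08 + $176.71 + $104.28 + $313.14 = $5,548.06
Net pay = $13,101.45 − $5,548.06 = $7,553.39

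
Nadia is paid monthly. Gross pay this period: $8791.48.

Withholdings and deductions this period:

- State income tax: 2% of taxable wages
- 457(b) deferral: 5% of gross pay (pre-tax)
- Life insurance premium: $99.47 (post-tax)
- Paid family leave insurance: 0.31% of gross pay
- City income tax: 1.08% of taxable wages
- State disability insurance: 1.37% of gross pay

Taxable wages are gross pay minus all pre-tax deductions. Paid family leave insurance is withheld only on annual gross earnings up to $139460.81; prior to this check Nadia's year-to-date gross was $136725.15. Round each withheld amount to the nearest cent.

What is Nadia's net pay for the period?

457(b) deferral: $8791.48 × 0.05 = $439.57
Taxable wages = $8791.48 − $439.57 = $8351.91
State income tax: $8351.91 × 0.02 = $167.04
City income tax: $8351.91 × 0.0108 = $90.20
Paid family leave insurance: only $139460.81 − $136725.15 = $2735.66 of this check is subject → $2735.66 × 0.0031 = $8.48
State disability insurance: $8791.48 × 0.0137 = $120.44
Life insurance premium: $99.47
Total deductions = $439.57 + $167.04 + $90.20 + $8.48 + $120.44 + $99.47 = $925.20
Net pay = $8791.48 − $925.20 = $7866.28

$7866.28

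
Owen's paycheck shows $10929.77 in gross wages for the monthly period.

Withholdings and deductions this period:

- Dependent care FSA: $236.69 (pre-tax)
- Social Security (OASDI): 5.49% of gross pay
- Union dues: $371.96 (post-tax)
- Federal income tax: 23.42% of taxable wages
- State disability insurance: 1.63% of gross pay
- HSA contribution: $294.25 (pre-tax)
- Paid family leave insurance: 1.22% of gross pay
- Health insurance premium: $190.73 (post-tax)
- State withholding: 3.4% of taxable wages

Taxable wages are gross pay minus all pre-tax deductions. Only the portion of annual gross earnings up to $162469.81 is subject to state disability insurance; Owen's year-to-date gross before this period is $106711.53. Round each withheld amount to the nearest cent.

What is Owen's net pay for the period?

HSA contribution: $294.25
Dependent care FSA: $236.69
Pre-tax total = $294.25 + $236.69 = $530.94
Taxable wages = $10929.77 − $530.94 = $10398.83
Federal income tax: $10398.83 × 0.2342 = $2435.41
State withholding: $10398.83 × 0.034 = $353.56
Social Security (OASDI): $10929.77 × 0.0549 = $600.04
State disability insurance: cap not yet reached, full $10929.77 is subject → $10929.77 × 0.0163 = $178.16
Paid family leave insurance: $10929.77 × 0.0122 = $133.34
Health insurance premium: $190.73
Union dues: $371.96
Total deductions = $294.25 + $236.69 + $2435.41 + $353.56 + $600.04 + $178.16 + $133.34 + $190.73 + $371.96 = $4794.14
Net pay = $10929.77 − $4794.14 = $6135.63

$6135.63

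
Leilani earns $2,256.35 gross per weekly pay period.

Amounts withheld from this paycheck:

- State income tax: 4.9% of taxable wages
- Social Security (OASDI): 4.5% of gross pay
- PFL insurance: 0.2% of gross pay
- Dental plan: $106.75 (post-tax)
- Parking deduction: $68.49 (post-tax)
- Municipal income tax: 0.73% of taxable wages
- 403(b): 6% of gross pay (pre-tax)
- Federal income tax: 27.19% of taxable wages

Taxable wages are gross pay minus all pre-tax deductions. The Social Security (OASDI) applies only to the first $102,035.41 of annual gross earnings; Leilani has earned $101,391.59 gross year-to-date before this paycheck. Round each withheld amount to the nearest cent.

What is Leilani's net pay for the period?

$1,216.15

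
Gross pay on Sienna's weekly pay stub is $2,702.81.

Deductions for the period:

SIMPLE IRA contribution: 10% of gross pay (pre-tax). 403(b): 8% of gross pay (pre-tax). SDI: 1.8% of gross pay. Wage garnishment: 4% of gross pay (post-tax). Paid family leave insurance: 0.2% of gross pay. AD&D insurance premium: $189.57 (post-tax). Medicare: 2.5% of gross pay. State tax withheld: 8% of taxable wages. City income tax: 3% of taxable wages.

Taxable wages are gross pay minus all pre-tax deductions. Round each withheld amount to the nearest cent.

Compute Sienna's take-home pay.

$1,553.21

403(b): $2,702.81 × 0.08 = $216.22
SIMPLE IRA contribution: $2,702.81 × 0.1 = $270.28
Pre-tax total = $216.22 + $270.28 = $486.50
Taxable wages = $2,702.81 − $486.50 = $2,216.31
State tax withheld: $2,216.31 × 0.08 = $177.30
City income tax: $2,216.31 × 0.03 = $66.49
Paid family leave insurance: $2,702.81 × 0.002 = $5.41
Medicare: $2,702.81 × 0.025 = $67.57
SDI: $2,702.81 × 0.018 = $48.65
Wage garnishment: $2,702.81 × 0.04 = $108.11
AD&D insurance premium: $189.57
Total deductions = $216.22 + $270.28 + $177.30 + $66.49 + $5.41 + $67.57 + $48.65 + $108.11 + $189.57 = $1,149.60
Net pay = $2,702.81 − $1,149.60 = $1,553.21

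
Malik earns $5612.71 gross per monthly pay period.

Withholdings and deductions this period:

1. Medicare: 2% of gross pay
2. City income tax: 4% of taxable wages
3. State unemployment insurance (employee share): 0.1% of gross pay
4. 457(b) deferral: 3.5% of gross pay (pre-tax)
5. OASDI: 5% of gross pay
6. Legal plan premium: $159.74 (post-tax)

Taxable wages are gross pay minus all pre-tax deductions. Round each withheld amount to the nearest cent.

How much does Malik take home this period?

457(b) deferral: $5612.71 × 0.035 = $196.44
Taxable wages = $5612.71 − $196.44 = $5416.27
City income tax: $5416.27 × 0.04 = $216.65
Medicare: $5612.71 × 0.02 = $112.25
OASDI: $5612.71 × 0.05 = $280.64
State unemployment insurance (employee share): $5612.71 × 0.001 = $5.61
Legal plan premium: $159.74
Total deductions = $196.44 + $216.65 + $112.25 + $280.64 + $5.61 + $159.74 = $971.33
Net pay = $5612.71 − $971.33 = $4641.38

$4641.38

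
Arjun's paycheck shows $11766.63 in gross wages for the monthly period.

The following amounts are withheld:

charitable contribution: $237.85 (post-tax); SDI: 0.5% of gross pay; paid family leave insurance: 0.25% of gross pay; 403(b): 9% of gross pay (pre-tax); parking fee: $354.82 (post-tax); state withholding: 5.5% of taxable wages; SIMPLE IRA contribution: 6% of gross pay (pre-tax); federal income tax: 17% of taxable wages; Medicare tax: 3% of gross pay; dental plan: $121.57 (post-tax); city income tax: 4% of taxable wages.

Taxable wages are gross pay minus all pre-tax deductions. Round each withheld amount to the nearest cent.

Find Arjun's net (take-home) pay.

$6195.70

403(b): $11766.63 × 0.09 = $1059.00
SIMPLE IRA contribution: $11766.63 × 0.06 = $706.00
Pre-tax total = $1059.00 + $706.00 = $1765.00
Taxable wages = $11766.63 − $1765.00 = $10001.63
City income tax: $10001.63 × 0.04 = $400.07
Federal income tax: $10001.63 × 0.17 = $1700.28
State withholding: $10001.63 × 0.055 = $550.09
SDI: $11766.63 × 0.005 = $58.83
Paid family leave insurance: $11766.63 × 0.0025 = $29.42
Medicare tax: $11766.63 × 0.03 = $353.00
Parking fee: $354.82
Charitable contribution: $237.85
Dental plan: $121.57
Total deductions = $1059.00 + $706.00 + $400.07 + $1700.28 + $550.09 + $58.83 + $29.42 + $353.00 + $354.82 + $237.85 + $121.57 = $5570.93
Net pay = $11766.63 − $5570.93 = $6195.70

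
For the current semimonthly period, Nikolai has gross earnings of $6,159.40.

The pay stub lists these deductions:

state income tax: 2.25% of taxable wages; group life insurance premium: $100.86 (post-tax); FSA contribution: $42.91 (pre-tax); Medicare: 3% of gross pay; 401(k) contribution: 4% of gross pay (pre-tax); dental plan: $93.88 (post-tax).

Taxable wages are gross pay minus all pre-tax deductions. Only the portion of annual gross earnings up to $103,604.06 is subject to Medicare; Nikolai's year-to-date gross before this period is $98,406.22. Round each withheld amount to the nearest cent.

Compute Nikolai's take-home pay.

401(k) contribution: $6,159.40 × 0.04 = $246.38
FSA contribution: $42.91
Pre-tax total = $246.38 + $42.91 = $289.29
Taxable wages = $6,159.40 − $289.29 = $5,870.11
State income tax: $5,870.11 × 0.0225 = $132.08
Medicare: only $103,604.06 − $98,406.22 = $5,197.84 of this check is subject → $5,197.84 × 0.03 = $155.94
Dental plan: $93.88
Group life insurance premium: $100.86
Total deductions = $246.38 + $42.91 + $132.08 + $155.94 + $93.88 + $100.86 = $772.05
Net pay = $6,159.40 − $772.05 = $5,387.35

$5,387.35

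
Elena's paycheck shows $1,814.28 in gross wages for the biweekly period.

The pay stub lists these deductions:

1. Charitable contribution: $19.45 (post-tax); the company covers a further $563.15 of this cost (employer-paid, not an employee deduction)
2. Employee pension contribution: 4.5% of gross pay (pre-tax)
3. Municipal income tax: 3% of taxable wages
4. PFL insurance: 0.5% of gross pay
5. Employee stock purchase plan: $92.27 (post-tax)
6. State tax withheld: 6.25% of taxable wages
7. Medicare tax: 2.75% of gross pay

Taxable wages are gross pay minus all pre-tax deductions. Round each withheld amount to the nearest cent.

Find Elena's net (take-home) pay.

$1,401.69

Employee pension contribution: $1,814.28 × 0.045 = $81.64
Taxable wages = $1,814.28 − $81.64 = $1,732.64
Municipal income tax: $1,732.64 × 0.03 = $51.98
State tax withheld: $1,732.64 × 0.0625 = $108.29
Medicare tax: $1,814.28 × 0.0275 = $49.89
PFL insurance: $1,814.28 × 0.005 = $9.07
Charitable contribution: $19.45
Employee stock purchase plan: $92.27
(Employer's $563.15 toward charitable contribution is not withheld from the employee.)
Total deductions = $81.64 + $51.98 + $108.29 + $49.89 + $9.07 + $19.45 + $92.27 = $412.59
Net pay = $1,814.28 − $412.59 = $1,401.69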